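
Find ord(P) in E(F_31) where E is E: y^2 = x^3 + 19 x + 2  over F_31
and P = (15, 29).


Compute successive multiples of P until we hit O:
  1P = (15, 29)
  2P = (10, 18)
  3P = (22, 30)
  4P = (13, 20)
  5P = (0, 23)
  6P = (5, 6)
  7P = (29, 7)
  8P = (23, 19)
  ... (continuing to 26P)
  26P = O

ord(P) = 26


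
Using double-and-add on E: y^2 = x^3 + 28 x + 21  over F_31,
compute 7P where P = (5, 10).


k = 7 = 111_2 (binary, LSB first: 111)
Double-and-add from P = (5, 10):
  bit 0 = 1: acc = O + (5, 10) = (5, 10)
  bit 1 = 1: acc = (5, 10) + (29, 9) = (16, 15)
  bit 2 = 1: acc = (16, 15) + (12, 15) = (3, 16)

7P = (3, 16)


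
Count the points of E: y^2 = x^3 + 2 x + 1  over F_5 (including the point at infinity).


For each x in F_5, count y with y^2 = x^3 + 2 x + 1 mod 5:
  x = 0: RHS = 1, y in [1, 4]  -> 2 point(s)
  x = 1: RHS = 4, y in [2, 3]  -> 2 point(s)
  x = 3: RHS = 4, y in [2, 3]  -> 2 point(s)
Affine points: 6. Add the point at infinity: total = 7.

#E(F_5) = 7


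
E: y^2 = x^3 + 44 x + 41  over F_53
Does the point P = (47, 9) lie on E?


Check whether y^2 = x^3 + 44 x + 41 (mod 53) for (x, y) = (47, 9).
LHS: y^2 = 9^2 mod 53 = 28
RHS: x^3 + 44 x + 41 = 47^3 + 44*47 + 41 mod 53 = 38
LHS != RHS

No, not on the curve


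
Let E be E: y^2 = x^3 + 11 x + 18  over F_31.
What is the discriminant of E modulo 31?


4 a^3 + 27 b^2 = 4*11^3 + 27*18^2 = 5324 + 8748 = 14072
Delta = -16 * (14072) = -225152
Delta mod 31 = 1

Delta = 1 (mod 31)


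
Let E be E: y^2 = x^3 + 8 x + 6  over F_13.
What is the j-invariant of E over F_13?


Delta = -16(4 a^3 + 27 b^2) mod 13 = 1
-1728 * (4 a)^3 = -1728 * (4*8)^3 mod 13 = 8
j = 8 * 1^(-1) mod 13 = 8

j = 8 (mod 13)


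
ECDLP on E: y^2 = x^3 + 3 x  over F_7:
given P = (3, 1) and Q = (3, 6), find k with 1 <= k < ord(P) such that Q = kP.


Enumerate multiples of P until we hit Q = (3, 6):
  1P = (3, 1)
  2P = (2, 0)
  3P = (3, 6)
Match found at i = 3.

k = 3


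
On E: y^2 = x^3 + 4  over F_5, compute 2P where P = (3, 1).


Doubling: s = (3 x1^2 + a) / (2 y1)
s = (3*3^2 + 0) / (2*1) mod 5 = 1
x3 = s^2 - 2 x1 mod 5 = 1^2 - 2*3 = 0
y3 = s (x1 - x3) - y1 mod 5 = 1 * (3 - 0) - 1 = 2

2P = (0, 2)


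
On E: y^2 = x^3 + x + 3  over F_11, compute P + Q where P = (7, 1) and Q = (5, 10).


P != Q, so use the chord formula.
s = (y2 - y1) / (x2 - x1) = (9) / (9) mod 11 = 1
x3 = s^2 - x1 - x2 mod 11 = 1^2 - 7 - 5 = 0
y3 = s (x1 - x3) - y1 mod 11 = 1 * (7 - 0) - 1 = 6

P + Q = (0, 6)


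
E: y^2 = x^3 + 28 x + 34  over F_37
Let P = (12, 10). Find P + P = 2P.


Doubling: s = (3 x1^2 + a) / (2 y1)
s = (3*12^2 + 28) / (2*10) mod 37 = 23
x3 = s^2 - 2 x1 mod 37 = 23^2 - 2*12 = 24
y3 = s (x1 - x3) - y1 mod 37 = 23 * (12 - 24) - 10 = 10

2P = (24, 10)


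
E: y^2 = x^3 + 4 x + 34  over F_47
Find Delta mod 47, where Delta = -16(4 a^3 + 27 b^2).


4 a^3 + 27 b^2 = 4*4^3 + 27*34^2 = 256 + 31212 = 31468
Delta = -16 * (31468) = -503488
Delta mod 47 = 23

Delta = 23 (mod 47)


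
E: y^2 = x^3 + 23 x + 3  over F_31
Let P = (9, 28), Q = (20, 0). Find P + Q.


P != Q, so use the chord formula.
s = (y2 - y1) / (x2 - x1) = (3) / (11) mod 31 = 20
x3 = s^2 - x1 - x2 mod 31 = 20^2 - 9 - 20 = 30
y3 = s (x1 - x3) - y1 mod 31 = 20 * (9 - 30) - 28 = 17

P + Q = (30, 17)


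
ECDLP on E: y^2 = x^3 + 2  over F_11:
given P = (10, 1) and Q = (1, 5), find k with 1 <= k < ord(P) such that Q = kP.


Enumerate multiples of P until we hit Q = (1, 5):
  1P = (10, 1)
  2P = (7, 9)
  3P = (6, 3)
  4P = (9, 4)
  5P = (1, 5)
Match found at i = 5.

k = 5


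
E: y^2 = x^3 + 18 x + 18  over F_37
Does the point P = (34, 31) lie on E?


Check whether y^2 = x^3 + 18 x + 18 (mod 37) for (x, y) = (34, 31).
LHS: y^2 = 31^2 mod 37 = 36
RHS: x^3 + 18 x + 18 = 34^3 + 18*34 + 18 mod 37 = 11
LHS != RHS

No, not on the curve


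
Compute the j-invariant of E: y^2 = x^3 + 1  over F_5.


Delta = -16(4 a^3 + 27 b^2) mod 5 = 3
-1728 * (4 a)^3 = -1728 * (4*0)^3 mod 5 = 0
j = 0 * 3^(-1) mod 5 = 0

j = 0 (mod 5)


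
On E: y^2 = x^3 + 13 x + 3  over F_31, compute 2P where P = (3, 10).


k = 2 = 10_2 (binary, LSB first: 01)
Double-and-add from P = (3, 10):
  bit 0 = 0: acc unchanged = O
  bit 1 = 1: acc = O + (29, 0) = (29, 0)

2P = (29, 0)


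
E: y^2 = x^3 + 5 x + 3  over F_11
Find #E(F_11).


For each x in F_11, count y with y^2 = x^3 + 5 x + 3 mod 11:
  x = 0: RHS = 3, y in [5, 6]  -> 2 point(s)
  x = 1: RHS = 9, y in [3, 8]  -> 2 point(s)
  x = 3: RHS = 1, y in [1, 10]  -> 2 point(s)
  x = 8: RHS = 5, y in [4, 7]  -> 2 point(s)
Affine points: 8. Add the point at infinity: total = 9.

#E(F_11) = 9


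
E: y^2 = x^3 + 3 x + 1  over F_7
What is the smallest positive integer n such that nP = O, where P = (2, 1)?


Compute successive multiples of P until we hit O:
  1P = (2, 1)
  2P = (5, 1)
  3P = (0, 6)
  4P = (6, 2)
  5P = (3, 4)
  6P = (4, 0)
  7P = (3, 3)
  8P = (6, 5)
  ... (continuing to 12P)
  12P = O

ord(P) = 12


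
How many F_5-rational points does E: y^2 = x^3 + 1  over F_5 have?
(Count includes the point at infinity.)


For each x in F_5, count y with y^2 = x^3 + 0 x + 1 mod 5:
  x = 0: RHS = 1, y in [1, 4]  -> 2 point(s)
  x = 2: RHS = 4, y in [2, 3]  -> 2 point(s)
  x = 4: RHS = 0, y in [0]  -> 1 point(s)
Affine points: 5. Add the point at infinity: total = 6.

#E(F_5) = 6


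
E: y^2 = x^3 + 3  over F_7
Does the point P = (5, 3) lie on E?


Check whether y^2 = x^3 + 0 x + 3 (mod 7) for (x, y) = (5, 3).
LHS: y^2 = 3^2 mod 7 = 2
RHS: x^3 + 0 x + 3 = 5^3 + 0*5 + 3 mod 7 = 2
LHS = RHS

Yes, on the curve


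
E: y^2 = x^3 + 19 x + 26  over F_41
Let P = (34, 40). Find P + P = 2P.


Doubling: s = (3 x1^2 + a) / (2 y1)
s = (3*34^2 + 19) / (2*40) mod 41 = 40
x3 = s^2 - 2 x1 mod 41 = 40^2 - 2*34 = 15
y3 = s (x1 - x3) - y1 mod 41 = 40 * (34 - 15) - 40 = 23

2P = (15, 23)


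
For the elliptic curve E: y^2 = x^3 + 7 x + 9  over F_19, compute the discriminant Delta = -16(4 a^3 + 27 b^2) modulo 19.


4 a^3 + 27 b^2 = 4*7^3 + 27*9^2 = 1372 + 2187 = 3559
Delta = -16 * (3559) = -56944
Delta mod 19 = 18

Delta = 18 (mod 19)


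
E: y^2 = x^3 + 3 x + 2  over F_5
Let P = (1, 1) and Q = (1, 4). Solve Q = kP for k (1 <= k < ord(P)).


Enumerate multiples of P until we hit Q = (1, 4):
  1P = (1, 1)
  2P = (2, 1)
  3P = (2, 4)
  4P = (1, 4)
Match found at i = 4.

k = 4


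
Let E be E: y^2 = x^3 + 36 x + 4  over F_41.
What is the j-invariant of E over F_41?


Delta = -16(4 a^3 + 27 b^2) mod 41 = 22
-1728 * (4 a)^3 = -1728 * (4*36)^3 mod 41 = 30
j = 30 * 22^(-1) mod 41 = 20

j = 20 (mod 41)


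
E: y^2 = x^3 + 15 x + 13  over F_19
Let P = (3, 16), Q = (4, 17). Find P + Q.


P != Q, so use the chord formula.
s = (y2 - y1) / (x2 - x1) = (1) / (1) mod 19 = 1
x3 = s^2 - x1 - x2 mod 19 = 1^2 - 3 - 4 = 13
y3 = s (x1 - x3) - y1 mod 19 = 1 * (3 - 13) - 16 = 12

P + Q = (13, 12)


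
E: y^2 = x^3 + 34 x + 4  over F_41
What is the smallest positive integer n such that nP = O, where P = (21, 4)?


Compute successive multiples of P until we hit O:
  1P = (21, 4)
  2P = (30, 12)
  3P = (8, 3)
  4P = (4, 32)
  5P = (39, 16)
  6P = (27, 33)
  7P = (38, 30)
  8P = (33, 9)
  ... (continuing to 21P)
  21P = O

ord(P) = 21


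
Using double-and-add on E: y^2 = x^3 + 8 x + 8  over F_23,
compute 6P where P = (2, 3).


k = 6 = 110_2 (binary, LSB first: 011)
Double-and-add from P = (2, 3):
  bit 0 = 0: acc unchanged = O
  bit 1 = 1: acc = O + (2, 20) = (2, 20)
  bit 2 = 1: acc = (2, 20) + (2, 3) = O

6P = O


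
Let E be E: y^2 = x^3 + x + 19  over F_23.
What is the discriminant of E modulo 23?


4 a^3 + 27 b^2 = 4*1^3 + 27*19^2 = 4 + 9747 = 9751
Delta = -16 * (9751) = -156016
Delta mod 23 = 16

Delta = 16 (mod 23)


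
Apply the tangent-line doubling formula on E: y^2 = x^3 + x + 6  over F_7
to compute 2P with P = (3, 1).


Doubling: s = (3 x1^2 + a) / (2 y1)
s = (3*3^2 + 1) / (2*1) mod 7 = 0
x3 = s^2 - 2 x1 mod 7 = 0^2 - 2*3 = 1
y3 = s (x1 - x3) - y1 mod 7 = 0 * (3 - 1) - 1 = 6

2P = (1, 6)


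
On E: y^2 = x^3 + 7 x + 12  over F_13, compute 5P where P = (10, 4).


k = 5 = 101_2 (binary, LSB first: 101)
Double-and-add from P = (10, 4):
  bit 0 = 1: acc = O + (10, 4) = (10, 4)
  bit 1 = 0: acc unchanged = (10, 4)
  bit 2 = 1: acc = (10, 4) + (0, 8) = (12, 2)

5P = (12, 2)


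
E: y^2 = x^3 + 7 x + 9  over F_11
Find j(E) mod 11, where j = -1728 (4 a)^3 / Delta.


Delta = -16(4 a^3 + 27 b^2) mod 11 = 3
-1728 * (4 a)^3 = -1728 * (4*7)^3 mod 11 = 4
j = 4 * 3^(-1) mod 11 = 5

j = 5 (mod 11)


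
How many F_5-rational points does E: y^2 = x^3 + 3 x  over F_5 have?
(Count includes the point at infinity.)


For each x in F_5, count y with y^2 = x^3 + 3 x + 0 mod 5:
  x = 0: RHS = 0, y in [0]  -> 1 point(s)
  x = 1: RHS = 4, y in [2, 3]  -> 2 point(s)
  x = 2: RHS = 4, y in [2, 3]  -> 2 point(s)
  x = 3: RHS = 1, y in [1, 4]  -> 2 point(s)
  x = 4: RHS = 1, y in [1, 4]  -> 2 point(s)
Affine points: 9. Add the point at infinity: total = 10.

#E(F_5) = 10


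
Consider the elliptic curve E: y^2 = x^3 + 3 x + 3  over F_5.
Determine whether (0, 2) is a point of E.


Check whether y^2 = x^3 + 3 x + 3 (mod 5) for (x, y) = (0, 2).
LHS: y^2 = 2^2 mod 5 = 4
RHS: x^3 + 3 x + 3 = 0^3 + 3*0 + 3 mod 5 = 3
LHS != RHS

No, not on the curve


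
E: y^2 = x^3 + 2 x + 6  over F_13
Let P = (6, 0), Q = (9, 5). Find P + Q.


P != Q, so use the chord formula.
s = (y2 - y1) / (x2 - x1) = (5) / (3) mod 13 = 6
x3 = s^2 - x1 - x2 mod 13 = 6^2 - 6 - 9 = 8
y3 = s (x1 - x3) - y1 mod 13 = 6 * (6 - 8) - 0 = 1

P + Q = (8, 1)


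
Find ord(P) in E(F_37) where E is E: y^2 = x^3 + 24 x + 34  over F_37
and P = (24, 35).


Compute successive multiples of P until we hit O:
  1P = (24, 35)
  2P = (25, 33)
  3P = (29, 12)
  4P = (17, 29)
  5P = (36, 34)
  6P = (23, 5)
  7P = (2, 33)
  8P = (0, 21)
  ... (continuing to 42P)
  42P = O

ord(P) = 42


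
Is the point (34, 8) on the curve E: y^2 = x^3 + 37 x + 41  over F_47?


Check whether y^2 = x^3 + 37 x + 41 (mod 47) for (x, y) = (34, 8).
LHS: y^2 = 8^2 mod 47 = 17
RHS: x^3 + 37 x + 41 = 34^3 + 37*34 + 41 mod 47 = 42
LHS != RHS

No, not on the curve


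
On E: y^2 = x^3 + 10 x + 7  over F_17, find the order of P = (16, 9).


Compute successive multiples of P until we hit O:
  1P = (16, 9)
  2P = (1, 16)
  3P = (8, 2)
  4P = (2, 16)
  5P = (12, 6)
  6P = (14, 1)
  7P = (3, 9)
  8P = (15, 8)
  ... (continuing to 21P)
  21P = O

ord(P) = 21


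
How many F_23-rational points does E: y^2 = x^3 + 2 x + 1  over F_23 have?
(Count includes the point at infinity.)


For each x in F_23, count y with y^2 = x^3 + 2 x + 1 mod 23:
  x = 0: RHS = 1, y in [1, 22]  -> 2 point(s)
  x = 1: RHS = 4, y in [2, 21]  -> 2 point(s)
  x = 2: RHS = 13, y in [6, 17]  -> 2 point(s)
  x = 4: RHS = 4, y in [2, 21]  -> 2 point(s)
  x = 7: RHS = 13, y in [6, 17]  -> 2 point(s)
  x = 8: RHS = 0, y in [0]  -> 1 point(s)
  x = 9: RHS = 12, y in [9, 14]  -> 2 point(s)
  x = 10: RHS = 9, y in [3, 20]  -> 2 point(s)
  x = 13: RHS = 16, y in [4, 19]  -> 2 point(s)
  x = 14: RHS = 13, y in [6, 17]  -> 2 point(s)
  x = 15: RHS = 2, y in [5, 18]  -> 2 point(s)
  x = 16: RHS = 12, y in [9, 14]  -> 2 point(s)
  x = 17: RHS = 3, y in [7, 16]  -> 2 point(s)
  x = 18: RHS = 4, y in [2, 21]  -> 2 point(s)
  x = 21: RHS = 12, y in [9, 14]  -> 2 point(s)
Affine points: 29. Add the point at infinity: total = 30.

#E(F_23) = 30


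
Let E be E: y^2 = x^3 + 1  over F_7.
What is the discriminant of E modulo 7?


4 a^3 + 27 b^2 = 4*0^3 + 27*1^2 = 0 + 27 = 27
Delta = -16 * (27) = -432
Delta mod 7 = 2

Delta = 2 (mod 7)


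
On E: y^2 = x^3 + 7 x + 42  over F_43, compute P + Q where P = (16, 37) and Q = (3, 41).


P != Q, so use the chord formula.
s = (y2 - y1) / (x2 - x1) = (4) / (30) mod 43 = 3
x3 = s^2 - x1 - x2 mod 43 = 3^2 - 16 - 3 = 33
y3 = s (x1 - x3) - y1 mod 43 = 3 * (16 - 33) - 37 = 41

P + Q = (33, 41)


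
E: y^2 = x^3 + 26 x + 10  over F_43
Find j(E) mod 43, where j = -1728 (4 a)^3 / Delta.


Delta = -16(4 a^3 + 27 b^2) mod 43 = 31
-1728 * (4 a)^3 = -1728 * (4*26)^3 mod 43 = 42
j = 42 * 31^(-1) mod 43 = 18

j = 18 (mod 43)


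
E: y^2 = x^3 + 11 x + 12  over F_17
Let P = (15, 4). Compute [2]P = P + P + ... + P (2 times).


k = 2 = 10_2 (binary, LSB first: 01)
Double-and-add from P = (15, 4):
  bit 0 = 0: acc unchanged = O
  bit 1 = 1: acc = O + (12, 11) = (12, 11)

2P = (12, 11)


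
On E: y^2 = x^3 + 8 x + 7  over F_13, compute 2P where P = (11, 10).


Doubling: s = (3 x1^2 + a) / (2 y1)
s = (3*11^2 + 8) / (2*10) mod 13 = 1
x3 = s^2 - 2 x1 mod 13 = 1^2 - 2*11 = 5
y3 = s (x1 - x3) - y1 mod 13 = 1 * (11 - 5) - 10 = 9

2P = (5, 9)


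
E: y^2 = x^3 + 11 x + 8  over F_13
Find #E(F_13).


For each x in F_13, count y with y^2 = x^3 + 11 x + 8 mod 13:
  x = 2: RHS = 12, y in [5, 8]  -> 2 point(s)
  x = 3: RHS = 3, y in [4, 9]  -> 2 point(s)
  x = 4: RHS = 12, y in [5, 8]  -> 2 point(s)
  x = 6: RHS = 4, y in [2, 11]  -> 2 point(s)
  x = 7: RHS = 12, y in [5, 8]  -> 2 point(s)
  x = 8: RHS = 10, y in [6, 7]  -> 2 point(s)
  x = 9: RHS = 4, y in [2, 11]  -> 2 point(s)
  x = 10: RHS = 0, y in [0]  -> 1 point(s)
  x = 11: RHS = 4, y in [2, 11]  -> 2 point(s)
  x = 12: RHS = 9, y in [3, 10]  -> 2 point(s)
Affine points: 19. Add the point at infinity: total = 20.

#E(F_13) = 20


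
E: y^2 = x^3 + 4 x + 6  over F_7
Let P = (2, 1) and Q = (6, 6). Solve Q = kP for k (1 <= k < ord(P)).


Enumerate multiples of P until we hit Q = (6, 6):
  1P = (2, 1)
  2P = (4, 4)
  3P = (5, 5)
  4P = (1, 5)
  5P = (6, 1)
  6P = (6, 6)
Match found at i = 6.

k = 6


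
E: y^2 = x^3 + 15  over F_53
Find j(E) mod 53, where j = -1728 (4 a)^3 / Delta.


Delta = -16(4 a^3 + 27 b^2) mod 53 = 2
-1728 * (4 a)^3 = -1728 * (4*0)^3 mod 53 = 0
j = 0 * 2^(-1) mod 53 = 0

j = 0 (mod 53)


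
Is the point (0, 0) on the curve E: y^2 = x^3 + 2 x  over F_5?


Check whether y^2 = x^3 + 2 x + 0 (mod 5) for (x, y) = (0, 0).
LHS: y^2 = 0^2 mod 5 = 0
RHS: x^3 + 2 x + 0 = 0^3 + 2*0 + 0 mod 5 = 0
LHS = RHS

Yes, on the curve


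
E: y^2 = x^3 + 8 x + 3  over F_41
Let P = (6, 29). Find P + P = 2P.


Doubling: s = (3 x1^2 + a) / (2 y1)
s = (3*6^2 + 8) / (2*29) mod 41 = 2
x3 = s^2 - 2 x1 mod 41 = 2^2 - 2*6 = 33
y3 = s (x1 - x3) - y1 mod 41 = 2 * (6 - 33) - 29 = 40

2P = (33, 40)


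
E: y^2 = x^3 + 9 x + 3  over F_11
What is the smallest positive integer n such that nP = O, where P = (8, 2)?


Compute successive multiples of P until we hit O:
  1P = (8, 2)
  2P = (10, 2)
  3P = (4, 9)
  4P = (0, 6)
  5P = (6, 8)
  6P = (6, 3)
  7P = (0, 5)
  8P = (4, 2)
  ... (continuing to 11P)
  11P = O

ord(P) = 11


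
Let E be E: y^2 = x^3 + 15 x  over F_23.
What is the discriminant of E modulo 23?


4 a^3 + 27 b^2 = 4*15^3 + 27*0^2 = 13500 + 0 = 13500
Delta = -16 * (13500) = -216000
Delta mod 23 = 16

Delta = 16 (mod 23)


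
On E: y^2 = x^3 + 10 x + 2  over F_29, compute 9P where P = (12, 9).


k = 9 = 1001_2 (binary, LSB first: 1001)
Double-and-add from P = (12, 9):
  bit 0 = 1: acc = O + (12, 9) = (12, 9)
  bit 1 = 0: acc unchanged = (12, 9)
  bit 2 = 0: acc unchanged = (12, 9)
  bit 3 = 1: acc = (12, 9) + (3, 28) = (7, 3)

9P = (7, 3)


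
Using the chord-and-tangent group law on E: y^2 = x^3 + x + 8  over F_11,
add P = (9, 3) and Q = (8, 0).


P != Q, so use the chord formula.
s = (y2 - y1) / (x2 - x1) = (8) / (10) mod 11 = 3
x3 = s^2 - x1 - x2 mod 11 = 3^2 - 9 - 8 = 3
y3 = s (x1 - x3) - y1 mod 11 = 3 * (9 - 3) - 3 = 4

P + Q = (3, 4)


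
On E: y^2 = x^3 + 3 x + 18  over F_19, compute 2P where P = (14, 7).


Doubling: s = (3 x1^2 + a) / (2 y1)
s = (3*14^2 + 3) / (2*7) mod 19 = 11
x3 = s^2 - 2 x1 mod 19 = 11^2 - 2*14 = 17
y3 = s (x1 - x3) - y1 mod 19 = 11 * (14 - 17) - 7 = 17

2P = (17, 17)


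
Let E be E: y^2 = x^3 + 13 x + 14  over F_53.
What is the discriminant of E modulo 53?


4 a^3 + 27 b^2 = 4*13^3 + 27*14^2 = 8788 + 5292 = 14080
Delta = -16 * (14080) = -225280
Delta mod 53 = 23

Delta = 23 (mod 53)


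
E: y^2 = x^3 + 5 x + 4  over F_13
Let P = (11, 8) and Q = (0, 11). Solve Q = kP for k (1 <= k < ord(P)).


Enumerate multiples of P until we hit Q = (0, 11):
  1P = (11, 8)
  2P = (0, 11)
Match found at i = 2.

k = 2


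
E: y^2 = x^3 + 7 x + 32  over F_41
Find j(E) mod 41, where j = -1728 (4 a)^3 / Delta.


Delta = -16(4 a^3 + 27 b^2) mod 41 = 5
-1728 * (4 a)^3 = -1728 * (4*7)^3 mod 41 = 21
j = 21 * 5^(-1) mod 41 = 37

j = 37 (mod 41)


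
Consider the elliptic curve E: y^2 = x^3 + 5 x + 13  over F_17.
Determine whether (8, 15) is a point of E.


Check whether y^2 = x^3 + 5 x + 13 (mod 17) for (x, y) = (8, 15).
LHS: y^2 = 15^2 mod 17 = 4
RHS: x^3 + 5 x + 13 = 8^3 + 5*8 + 13 mod 17 = 4
LHS = RHS

Yes, on the curve


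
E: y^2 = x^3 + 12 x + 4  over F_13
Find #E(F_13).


For each x in F_13, count y with y^2 = x^3 + 12 x + 4 mod 13:
  x = 0: RHS = 4, y in [2, 11]  -> 2 point(s)
  x = 1: RHS = 4, y in [2, 11]  -> 2 point(s)
  x = 2: RHS = 10, y in [6, 7]  -> 2 point(s)
  x = 4: RHS = 12, y in [5, 8]  -> 2 point(s)
  x = 8: RHS = 1, y in [1, 12]  -> 2 point(s)
  x = 9: RHS = 9, y in [3, 10]  -> 2 point(s)
  x = 12: RHS = 4, y in [2, 11]  -> 2 point(s)
Affine points: 14. Add the point at infinity: total = 15.

#E(F_13) = 15


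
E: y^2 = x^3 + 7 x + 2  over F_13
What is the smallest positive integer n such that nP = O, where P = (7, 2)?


Compute successive multiples of P until we hit O:
  1P = (7, 2)
  2P = (9, 12)
  3P = (9, 1)
  4P = (7, 11)
  5P = O

ord(P) = 5


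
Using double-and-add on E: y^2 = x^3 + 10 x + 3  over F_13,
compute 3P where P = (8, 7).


k = 3 = 11_2 (binary, LSB first: 11)
Double-and-add from P = (8, 7):
  bit 0 = 1: acc = O + (8, 7) = (8, 7)
  bit 1 = 1: acc = (8, 7) + (7, 0) = (8, 6)

3P = (8, 6)


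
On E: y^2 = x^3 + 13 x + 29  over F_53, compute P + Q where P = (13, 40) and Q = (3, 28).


P != Q, so use the chord formula.
s = (y2 - y1) / (x2 - x1) = (41) / (43) mod 53 = 33
x3 = s^2 - x1 - x2 mod 53 = 33^2 - 13 - 3 = 13
y3 = s (x1 - x3) - y1 mod 53 = 33 * (13 - 13) - 40 = 13

P + Q = (13, 13)


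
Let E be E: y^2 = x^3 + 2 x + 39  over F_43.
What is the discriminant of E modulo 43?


4 a^3 + 27 b^2 = 4*2^3 + 27*39^2 = 32 + 41067 = 41099
Delta = -16 * (41099) = -657584
Delta mod 43 = 15

Delta = 15 (mod 43)


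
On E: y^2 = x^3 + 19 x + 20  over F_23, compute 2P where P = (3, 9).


Doubling: s = (3 x1^2 + a) / (2 y1)
s = (3*3^2 + 19) / (2*9) mod 23 = 0
x3 = s^2 - 2 x1 mod 23 = 0^2 - 2*3 = 17
y3 = s (x1 - x3) - y1 mod 23 = 0 * (3 - 17) - 9 = 14

2P = (17, 14)


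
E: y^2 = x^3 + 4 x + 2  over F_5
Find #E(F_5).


For each x in F_5, count y with y^2 = x^3 + 4 x + 2 mod 5:
  x = 3: RHS = 1, y in [1, 4]  -> 2 point(s)
Affine points: 2. Add the point at infinity: total = 3.

#E(F_5) = 3


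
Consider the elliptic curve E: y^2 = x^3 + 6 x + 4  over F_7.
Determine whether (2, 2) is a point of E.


Check whether y^2 = x^3 + 6 x + 4 (mod 7) for (x, y) = (2, 2).
LHS: y^2 = 2^2 mod 7 = 4
RHS: x^3 + 6 x + 4 = 2^3 + 6*2 + 4 mod 7 = 3
LHS != RHS

No, not on the curve


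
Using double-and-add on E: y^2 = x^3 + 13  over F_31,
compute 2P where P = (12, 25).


k = 2 = 10_2 (binary, LSB first: 01)
Double-and-add from P = (12, 25):
  bit 0 = 0: acc unchanged = O
  bit 1 = 1: acc = O + (1, 13) = (1, 13)

2P = (1, 13)


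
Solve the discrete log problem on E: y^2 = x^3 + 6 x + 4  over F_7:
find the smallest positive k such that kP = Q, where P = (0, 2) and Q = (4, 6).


Enumerate multiples of P until we hit Q = (4, 6):
  1P = (0, 2)
  2P = (4, 6)
Match found at i = 2.

k = 2


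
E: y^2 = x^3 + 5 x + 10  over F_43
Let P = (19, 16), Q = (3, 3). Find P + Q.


P != Q, so use the chord formula.
s = (y2 - y1) / (x2 - x1) = (30) / (27) mod 43 = 25
x3 = s^2 - x1 - x2 mod 43 = 25^2 - 19 - 3 = 1
y3 = s (x1 - x3) - y1 mod 43 = 25 * (19 - 1) - 16 = 4

P + Q = (1, 4)


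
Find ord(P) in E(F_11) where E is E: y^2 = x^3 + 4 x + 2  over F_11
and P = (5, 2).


Compute successive multiples of P until we hit O:
  1P = (5, 2)
  2P = (4, 4)
  3P = (6, 0)
  4P = (4, 7)
  5P = (5, 9)
  6P = O

ord(P) = 6


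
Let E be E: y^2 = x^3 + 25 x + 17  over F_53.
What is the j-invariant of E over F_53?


Delta = -16(4 a^3 + 27 b^2) mod 53 = 24
-1728 * (4 a)^3 = -1728 * (4*25)^3 mod 53 = 22
j = 22 * 24^(-1) mod 53 = 23

j = 23 (mod 53)


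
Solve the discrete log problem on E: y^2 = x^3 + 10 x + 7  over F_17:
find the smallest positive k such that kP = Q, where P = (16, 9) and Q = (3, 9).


Enumerate multiples of P until we hit Q = (3, 9):
  1P = (16, 9)
  2P = (1, 16)
  3P = (8, 2)
  4P = (2, 16)
  5P = (12, 6)
  6P = (14, 1)
  7P = (3, 9)
Match found at i = 7.

k = 7


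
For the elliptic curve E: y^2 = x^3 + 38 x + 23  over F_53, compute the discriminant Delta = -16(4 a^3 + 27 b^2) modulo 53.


4 a^3 + 27 b^2 = 4*38^3 + 27*23^2 = 219488 + 14283 = 233771
Delta = -16 * (233771) = -3740336
Delta mod 53 = 33

Delta = 33 (mod 53)


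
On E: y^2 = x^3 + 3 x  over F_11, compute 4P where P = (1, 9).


k = 4 = 100_2 (binary, LSB first: 001)
Double-and-add from P = (1, 9):
  bit 0 = 0: acc unchanged = O
  bit 1 = 0: acc unchanged = O
  bit 2 = 1: acc = O + (3, 6) = (3, 6)

4P = (3, 6)


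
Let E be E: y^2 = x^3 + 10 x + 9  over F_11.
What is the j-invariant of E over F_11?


Delta = -16(4 a^3 + 27 b^2) mod 11 = 8
-1728 * (4 a)^3 = -1728 * (4*10)^3 mod 11 = 9
j = 9 * 8^(-1) mod 11 = 8

j = 8 (mod 11)


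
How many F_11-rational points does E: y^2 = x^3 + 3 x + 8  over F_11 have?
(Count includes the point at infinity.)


For each x in F_11, count y with y^2 = x^3 + 3 x + 8 mod 11:
  x = 1: RHS = 1, y in [1, 10]  -> 2 point(s)
  x = 2: RHS = 0, y in [0]  -> 1 point(s)
  x = 3: RHS = 0, y in [0]  -> 1 point(s)
  x = 5: RHS = 5, y in [4, 7]  -> 2 point(s)
  x = 6: RHS = 0, y in [0]  -> 1 point(s)
  x = 7: RHS = 9, y in [3, 8]  -> 2 point(s)
  x = 8: RHS = 5, y in [4, 7]  -> 2 point(s)
  x = 9: RHS = 5, y in [4, 7]  -> 2 point(s)
  x = 10: RHS = 4, y in [2, 9]  -> 2 point(s)
Affine points: 15. Add the point at infinity: total = 16.

#E(F_11) = 16


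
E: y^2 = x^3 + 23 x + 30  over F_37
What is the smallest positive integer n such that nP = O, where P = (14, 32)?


Compute successive multiples of P until we hit O:
  1P = (14, 32)
  2P = (30, 28)
  3P = (0, 20)
  4P = (26, 0)
  5P = (0, 17)
  6P = (30, 9)
  7P = (14, 5)
  8P = O

ord(P) = 8


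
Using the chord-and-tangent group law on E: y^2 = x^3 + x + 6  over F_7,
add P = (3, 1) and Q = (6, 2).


P != Q, so use the chord formula.
s = (y2 - y1) / (x2 - x1) = (1) / (3) mod 7 = 5
x3 = s^2 - x1 - x2 mod 7 = 5^2 - 3 - 6 = 2
y3 = s (x1 - x3) - y1 mod 7 = 5 * (3 - 2) - 1 = 4

P + Q = (2, 4)


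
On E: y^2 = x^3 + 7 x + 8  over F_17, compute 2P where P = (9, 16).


Doubling: s = (3 x1^2 + a) / (2 y1)
s = (3*9^2 + 7) / (2*16) mod 17 = 11
x3 = s^2 - 2 x1 mod 17 = 11^2 - 2*9 = 1
y3 = s (x1 - x3) - y1 mod 17 = 11 * (9 - 1) - 16 = 4

2P = (1, 4)


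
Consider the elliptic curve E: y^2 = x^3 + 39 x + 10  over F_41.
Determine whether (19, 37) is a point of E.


Check whether y^2 = x^3 + 39 x + 10 (mod 41) for (x, y) = (19, 37).
LHS: y^2 = 37^2 mod 41 = 16
RHS: x^3 + 39 x + 10 = 19^3 + 39*19 + 10 mod 41 = 25
LHS != RHS

No, not on the curve


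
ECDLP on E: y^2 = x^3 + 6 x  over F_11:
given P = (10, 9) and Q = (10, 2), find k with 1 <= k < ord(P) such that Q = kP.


Enumerate multiples of P until we hit Q = (10, 2):
  1P = (10, 9)
  2P = (5, 10)
  3P = (0, 0)
  4P = (5, 1)
  5P = (10, 2)
Match found at i = 5.

k = 5


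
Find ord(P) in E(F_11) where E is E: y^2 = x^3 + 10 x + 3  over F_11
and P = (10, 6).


Compute successive multiples of P until we hit O:
  1P = (10, 6)
  2P = (6, 2)
  3P = (7, 8)
  4P = (3, 4)
  5P = (1, 6)
  6P = (0, 5)
  7P = (2, 8)
  8P = (8, 10)
  ... (continuing to 17P)
  17P = O

ord(P) = 17


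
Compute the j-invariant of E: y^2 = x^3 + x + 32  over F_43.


Delta = -16(4 a^3 + 27 b^2) mod 43 = 38
-1728 * (4 a)^3 = -1728 * (4*1)^3 mod 43 = 4
j = 4 * 38^(-1) mod 43 = 25

j = 25 (mod 43)


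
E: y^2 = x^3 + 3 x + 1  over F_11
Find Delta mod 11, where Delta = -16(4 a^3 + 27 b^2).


4 a^3 + 27 b^2 = 4*3^3 + 27*1^2 = 108 + 27 = 135
Delta = -16 * (135) = -2160
Delta mod 11 = 7

Delta = 7 (mod 11)


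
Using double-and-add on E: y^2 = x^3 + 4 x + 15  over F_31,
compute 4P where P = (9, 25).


k = 4 = 100_2 (binary, LSB first: 001)
Double-and-add from P = (9, 25):
  bit 0 = 0: acc unchanged = O
  bit 1 = 0: acc unchanged = O
  bit 2 = 1: acc = O + (10, 30) = (10, 30)

4P = (10, 30)


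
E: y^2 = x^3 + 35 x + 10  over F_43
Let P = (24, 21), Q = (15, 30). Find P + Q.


P != Q, so use the chord formula.
s = (y2 - y1) / (x2 - x1) = (9) / (34) mod 43 = 42
x3 = s^2 - x1 - x2 mod 43 = 42^2 - 24 - 15 = 5
y3 = s (x1 - x3) - y1 mod 43 = 42 * (24 - 5) - 21 = 3

P + Q = (5, 3)


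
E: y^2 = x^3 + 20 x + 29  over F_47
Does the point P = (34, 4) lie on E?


Check whether y^2 = x^3 + 20 x + 29 (mod 47) for (x, y) = (34, 4).
LHS: y^2 = 4^2 mod 47 = 16
RHS: x^3 + 20 x + 29 = 34^3 + 20*34 + 29 mod 47 = 16
LHS = RHS

Yes, on the curve


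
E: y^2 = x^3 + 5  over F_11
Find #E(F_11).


For each x in F_11, count y with y^2 = x^3 + 0 x + 5 mod 11:
  x = 0: RHS = 5, y in [4, 7]  -> 2 point(s)
  x = 4: RHS = 3, y in [5, 6]  -> 2 point(s)
  x = 5: RHS = 9, y in [3, 8]  -> 2 point(s)
  x = 6: RHS = 1, y in [1, 10]  -> 2 point(s)
  x = 8: RHS = 0, y in [0]  -> 1 point(s)
  x = 10: RHS = 4, y in [2, 9]  -> 2 point(s)
Affine points: 11. Add the point at infinity: total = 12.

#E(F_11) = 12


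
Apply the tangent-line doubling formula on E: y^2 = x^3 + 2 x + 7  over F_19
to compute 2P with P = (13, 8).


Doubling: s = (3 x1^2 + a) / (2 y1)
s = (3*13^2 + 2) / (2*8) mod 19 = 14
x3 = s^2 - 2 x1 mod 19 = 14^2 - 2*13 = 18
y3 = s (x1 - x3) - y1 mod 19 = 14 * (13 - 18) - 8 = 17

2P = (18, 17)


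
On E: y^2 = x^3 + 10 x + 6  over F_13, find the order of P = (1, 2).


Compute successive multiples of P until we hit O:
  1P = (1, 2)
  2P = (11, 11)
  3P = (10, 12)
  4P = (5, 8)
  5P = (6, 10)
  6P = (7, 4)
  7P = (8, 0)
  8P = (7, 9)
  ... (continuing to 14P)
  14P = O

ord(P) = 14


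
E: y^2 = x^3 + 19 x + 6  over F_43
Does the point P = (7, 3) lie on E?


Check whether y^2 = x^3 + 19 x + 6 (mod 43) for (x, y) = (7, 3).
LHS: y^2 = 3^2 mod 43 = 9
RHS: x^3 + 19 x + 6 = 7^3 + 19*7 + 6 mod 43 = 9
LHS = RHS

Yes, on the curve


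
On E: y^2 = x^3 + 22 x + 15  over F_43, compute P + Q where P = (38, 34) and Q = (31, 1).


P != Q, so use the chord formula.
s = (y2 - y1) / (x2 - x1) = (10) / (36) mod 43 = 17
x3 = s^2 - x1 - x2 mod 43 = 17^2 - 38 - 31 = 5
y3 = s (x1 - x3) - y1 mod 43 = 17 * (38 - 5) - 34 = 11

P + Q = (5, 11)


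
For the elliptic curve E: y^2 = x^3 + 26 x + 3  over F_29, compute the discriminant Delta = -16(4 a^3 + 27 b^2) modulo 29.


4 a^3 + 27 b^2 = 4*26^3 + 27*3^2 = 70304 + 243 = 70547
Delta = -16 * (70547) = -1128752
Delta mod 29 = 15

Delta = 15 (mod 29)


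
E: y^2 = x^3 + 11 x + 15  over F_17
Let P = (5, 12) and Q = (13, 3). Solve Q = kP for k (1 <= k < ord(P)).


Enumerate multiples of P until we hit Q = (13, 3):
  1P = (5, 12)
  2P = (15, 6)
  3P = (13, 3)
Match found at i = 3.

k = 3


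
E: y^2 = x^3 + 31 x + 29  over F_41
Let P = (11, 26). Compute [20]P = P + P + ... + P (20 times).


k = 20 = 10100_2 (binary, LSB first: 00101)
Double-and-add from P = (11, 26):
  bit 0 = 0: acc unchanged = O
  bit 1 = 0: acc unchanged = O
  bit 2 = 1: acc = O + (18, 33) = (18, 33)
  bit 3 = 0: acc unchanged = (18, 33)
  bit 4 = 1: acc = (18, 33) + (31, 20) = (34, 24)

20P = (34, 24)


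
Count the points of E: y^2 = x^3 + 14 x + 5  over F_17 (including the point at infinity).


For each x in F_17, count y with y^2 = x^3 + 14 x + 5 mod 17:
  x = 5: RHS = 13, y in [8, 9]  -> 2 point(s)
  x = 6: RHS = 16, y in [4, 13]  -> 2 point(s)
  x = 7: RHS = 4, y in [2, 15]  -> 2 point(s)
  x = 8: RHS = 0, y in [0]  -> 1 point(s)
  x = 13: RHS = 4, y in [2, 15]  -> 2 point(s)
  x = 14: RHS = 4, y in [2, 15]  -> 2 point(s)
Affine points: 11. Add the point at infinity: total = 12.

#E(F_17) = 12


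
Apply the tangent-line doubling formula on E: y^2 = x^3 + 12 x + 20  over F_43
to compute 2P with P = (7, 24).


Doubling: s = (3 x1^2 + a) / (2 y1)
s = (3*7^2 + 12) / (2*24) mod 43 = 6
x3 = s^2 - 2 x1 mod 43 = 6^2 - 2*7 = 22
y3 = s (x1 - x3) - y1 mod 43 = 6 * (7 - 22) - 24 = 15

2P = (22, 15)


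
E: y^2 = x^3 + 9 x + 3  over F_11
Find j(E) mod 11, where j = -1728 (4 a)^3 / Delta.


Delta = -16(4 a^3 + 27 b^2) mod 11 = 1
-1728 * (4 a)^3 = -1728 * (4*9)^3 mod 11 = 6
j = 6 * 1^(-1) mod 11 = 6

j = 6 (mod 11)


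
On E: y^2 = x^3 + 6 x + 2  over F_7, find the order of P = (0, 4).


Compute successive multiples of P until we hit O:
  1P = (0, 4)
  2P = (1, 4)
  3P = (6, 3)
  4P = (2, 1)
  5P = (2, 6)
  6P = (6, 4)
  7P = (1, 3)
  8P = (0, 3)
  ... (continuing to 9P)
  9P = O

ord(P) = 9


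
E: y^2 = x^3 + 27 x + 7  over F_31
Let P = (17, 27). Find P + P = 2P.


Doubling: s = (3 x1^2 + a) / (2 y1)
s = (3*17^2 + 27) / (2*27) mod 31 = 20
x3 = s^2 - 2 x1 mod 31 = 20^2 - 2*17 = 25
y3 = s (x1 - x3) - y1 mod 31 = 20 * (17 - 25) - 27 = 30

2P = (25, 30)


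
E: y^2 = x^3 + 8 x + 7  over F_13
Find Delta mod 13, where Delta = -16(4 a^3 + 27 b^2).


4 a^3 + 27 b^2 = 4*8^3 + 27*7^2 = 2048 + 1323 = 3371
Delta = -16 * (3371) = -53936
Delta mod 13 = 1

Delta = 1 (mod 13)


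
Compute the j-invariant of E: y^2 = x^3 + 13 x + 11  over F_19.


Delta = -16(4 a^3 + 27 b^2) mod 19 = 8
-1728 * (4 a)^3 = -1728 * (4*13)^3 mod 19 = 8
j = 8 * 8^(-1) mod 19 = 1

j = 1 (mod 19)


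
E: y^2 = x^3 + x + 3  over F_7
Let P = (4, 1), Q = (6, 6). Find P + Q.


P != Q, so use the chord formula.
s = (y2 - y1) / (x2 - x1) = (5) / (2) mod 7 = 6
x3 = s^2 - x1 - x2 mod 7 = 6^2 - 4 - 6 = 5
y3 = s (x1 - x3) - y1 mod 7 = 6 * (4 - 5) - 1 = 0

P + Q = (5, 0)


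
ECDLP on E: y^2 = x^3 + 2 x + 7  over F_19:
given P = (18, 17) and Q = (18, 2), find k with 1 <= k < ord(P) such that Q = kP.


Enumerate multiples of P until we hit Q = (18, 2):
  1P = (18, 17)
  2P = (0, 8)
  3P = (6, 8)
  4P = (11, 12)
  5P = (13, 11)
  6P = (13, 8)
  7P = (11, 7)
  8P = (6, 11)
  9P = (0, 11)
  10P = (18, 2)
Match found at i = 10.

k = 10


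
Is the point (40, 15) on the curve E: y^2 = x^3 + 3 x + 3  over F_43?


Check whether y^2 = x^3 + 3 x + 3 (mod 43) for (x, y) = (40, 15).
LHS: y^2 = 15^2 mod 43 = 10
RHS: x^3 + 3 x + 3 = 40^3 + 3*40 + 3 mod 43 = 10
LHS = RHS

Yes, on the curve


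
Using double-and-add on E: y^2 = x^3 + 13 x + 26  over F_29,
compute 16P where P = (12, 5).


k = 16 = 10000_2 (binary, LSB first: 00001)
Double-and-add from P = (12, 5):
  bit 0 = 0: acc unchanged = O
  bit 1 = 0: acc unchanged = O
  bit 2 = 0: acc unchanged = O
  bit 3 = 0: acc unchanged = O
  bit 4 = 1: acc = O + (14, 20) = (14, 20)

16P = (14, 20)


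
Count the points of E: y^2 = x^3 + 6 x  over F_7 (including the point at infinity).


For each x in F_7, count y with y^2 = x^3 + 6 x + 0 mod 7:
  x = 0: RHS = 0, y in [0]  -> 1 point(s)
  x = 1: RHS = 0, y in [0]  -> 1 point(s)
  x = 4: RHS = 4, y in [2, 5]  -> 2 point(s)
  x = 5: RHS = 1, y in [1, 6]  -> 2 point(s)
  x = 6: RHS = 0, y in [0]  -> 1 point(s)
Affine points: 7. Add the point at infinity: total = 8.

#E(F_7) = 8


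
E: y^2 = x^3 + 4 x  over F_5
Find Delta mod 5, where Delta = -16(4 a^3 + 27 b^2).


4 a^3 + 27 b^2 = 4*4^3 + 27*0^2 = 256 + 0 = 256
Delta = -16 * (256) = -4096
Delta mod 5 = 4

Delta = 4 (mod 5)


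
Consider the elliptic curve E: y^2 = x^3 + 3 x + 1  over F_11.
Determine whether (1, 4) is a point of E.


Check whether y^2 = x^3 + 3 x + 1 (mod 11) for (x, y) = (1, 4).
LHS: y^2 = 4^2 mod 11 = 5
RHS: x^3 + 3 x + 1 = 1^3 + 3*1 + 1 mod 11 = 5
LHS = RHS

Yes, on the curve


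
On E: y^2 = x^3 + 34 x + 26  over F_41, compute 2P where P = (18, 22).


k = 2 = 10_2 (binary, LSB first: 01)
Double-and-add from P = (18, 22):
  bit 0 = 0: acc unchanged = O
  bit 1 = 1: acc = O + (36, 10) = (36, 10)

2P = (36, 10)


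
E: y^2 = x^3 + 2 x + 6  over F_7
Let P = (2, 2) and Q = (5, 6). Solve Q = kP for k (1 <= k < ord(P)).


Enumerate multiples of P until we hit Q = (5, 6):
  1P = (2, 2)
  2P = (3, 5)
  3P = (4, 6)
  4P = (5, 6)
Match found at i = 4.

k = 4


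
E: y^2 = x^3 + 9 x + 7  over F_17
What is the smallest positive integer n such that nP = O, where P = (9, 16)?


Compute successive multiples of P until we hit O:
  1P = (9, 16)
  2P = (14, 2)
  3P = (10, 14)
  4P = (2, 4)
  5P = (2, 13)
  6P = (10, 3)
  7P = (14, 15)
  8P = (9, 1)
  ... (continuing to 9P)
  9P = O

ord(P) = 9


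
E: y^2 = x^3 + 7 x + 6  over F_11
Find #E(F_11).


For each x in F_11, count y with y^2 = x^3 + 7 x + 6 mod 11:
  x = 1: RHS = 3, y in [5, 6]  -> 2 point(s)
  x = 5: RHS = 1, y in [1, 10]  -> 2 point(s)
  x = 6: RHS = 0, y in [0]  -> 1 point(s)
  x = 10: RHS = 9, y in [3, 8]  -> 2 point(s)
Affine points: 7. Add the point at infinity: total = 8.

#E(F_11) = 8


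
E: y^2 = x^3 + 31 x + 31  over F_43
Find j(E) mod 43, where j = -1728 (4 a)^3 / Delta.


Delta = -16(4 a^3 + 27 b^2) mod 43 = 9
-1728 * (4 a)^3 = -1728 * (4*31)^3 mod 43 = 11
j = 11 * 9^(-1) mod 43 = 6

j = 6 (mod 43)


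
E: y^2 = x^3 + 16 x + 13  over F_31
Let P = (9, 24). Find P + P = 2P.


Doubling: s = (3 x1^2 + a) / (2 y1)
s = (3*9^2 + 16) / (2*24) mod 31 = 28
x3 = s^2 - 2 x1 mod 31 = 28^2 - 2*9 = 22
y3 = s (x1 - x3) - y1 mod 31 = 28 * (9 - 22) - 24 = 15

2P = (22, 15)


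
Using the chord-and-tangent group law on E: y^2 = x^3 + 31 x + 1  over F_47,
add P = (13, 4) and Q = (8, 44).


P != Q, so use the chord formula.
s = (y2 - y1) / (x2 - x1) = (40) / (42) mod 47 = 39
x3 = s^2 - x1 - x2 mod 47 = 39^2 - 13 - 8 = 43
y3 = s (x1 - x3) - y1 mod 47 = 39 * (13 - 43) - 4 = 1

P + Q = (43, 1)


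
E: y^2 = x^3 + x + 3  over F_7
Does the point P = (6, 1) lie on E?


Check whether y^2 = x^3 + 1 x + 3 (mod 7) for (x, y) = (6, 1).
LHS: y^2 = 1^2 mod 7 = 1
RHS: x^3 + 1 x + 3 = 6^3 + 1*6 + 3 mod 7 = 1
LHS = RHS

Yes, on the curve


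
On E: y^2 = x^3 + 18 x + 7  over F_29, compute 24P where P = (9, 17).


k = 24 = 11000_2 (binary, LSB first: 00011)
Double-and-add from P = (9, 17):
  bit 0 = 0: acc unchanged = O
  bit 1 = 0: acc unchanged = O
  bit 2 = 0: acc unchanged = O
  bit 3 = 1: acc = O + (0, 6) = (0, 6)
  bit 4 = 1: acc = (0, 6) + (24, 16) = (9, 12)

24P = (9, 12)


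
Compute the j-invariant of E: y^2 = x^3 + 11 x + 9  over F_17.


Delta = -16(4 a^3 + 27 b^2) mod 17 = 14
-1728 * (4 a)^3 = -1728 * (4*11)^3 mod 17 = 16
j = 16 * 14^(-1) mod 17 = 6

j = 6 (mod 17)


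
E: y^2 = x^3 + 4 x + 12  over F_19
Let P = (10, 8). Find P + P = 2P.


Doubling: s = (3 x1^2 + a) / (2 y1)
s = (3*10^2 + 4) / (2*8) mod 19 = 0
x3 = s^2 - 2 x1 mod 19 = 0^2 - 2*10 = 18
y3 = s (x1 - x3) - y1 mod 19 = 0 * (10 - 18) - 8 = 11

2P = (18, 11)


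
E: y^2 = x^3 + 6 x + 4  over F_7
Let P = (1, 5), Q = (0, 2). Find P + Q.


P != Q, so use the chord formula.
s = (y2 - y1) / (x2 - x1) = (4) / (6) mod 7 = 3
x3 = s^2 - x1 - x2 mod 7 = 3^2 - 1 - 0 = 1
y3 = s (x1 - x3) - y1 mod 7 = 3 * (1 - 1) - 5 = 2

P + Q = (1, 2)


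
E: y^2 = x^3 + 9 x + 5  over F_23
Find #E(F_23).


For each x in F_23, count y with y^2 = x^3 + 9 x + 5 mod 23:
  x = 2: RHS = 8, y in [10, 13]  -> 2 point(s)
  x = 3: RHS = 13, y in [6, 17]  -> 2 point(s)
  x = 4: RHS = 13, y in [6, 17]  -> 2 point(s)
  x = 11: RHS = 9, y in [3, 20]  -> 2 point(s)
  x = 12: RHS = 1, y in [1, 22]  -> 2 point(s)
  x = 14: RHS = 0, y in [0]  -> 1 point(s)
  x = 16: RHS = 13, y in [6, 17]  -> 2 point(s)
  x = 21: RHS = 2, y in [5, 18]  -> 2 point(s)
  x = 22: RHS = 18, y in [8, 15]  -> 2 point(s)
Affine points: 17. Add the point at infinity: total = 18.

#E(F_23) = 18


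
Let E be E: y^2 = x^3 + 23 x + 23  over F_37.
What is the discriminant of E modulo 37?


4 a^3 + 27 b^2 = 4*23^3 + 27*23^2 = 48668 + 14283 = 62951
Delta = -16 * (62951) = -1007216
Delta mod 37 = 35

Delta = 35 (mod 37)


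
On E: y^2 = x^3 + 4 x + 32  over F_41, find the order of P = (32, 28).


Compute successive multiples of P until we hit O:
  1P = (32, 28)
  2P = (16, 25)
  3P = (39, 4)
  4P = (1, 18)
  5P = (9, 31)
  6P = (8, 17)
  7P = (0, 14)
  8P = (18, 14)
  ... (continuing to 32P)
  32P = O

ord(P) = 32


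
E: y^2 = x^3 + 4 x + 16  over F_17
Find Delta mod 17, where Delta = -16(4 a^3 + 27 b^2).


4 a^3 + 27 b^2 = 4*4^3 + 27*16^2 = 256 + 6912 = 7168
Delta = -16 * (7168) = -114688
Delta mod 17 = 11

Delta = 11 (mod 17)


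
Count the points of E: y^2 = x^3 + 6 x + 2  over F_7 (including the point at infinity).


For each x in F_7, count y with y^2 = x^3 + 6 x + 2 mod 7:
  x = 0: RHS = 2, y in [3, 4]  -> 2 point(s)
  x = 1: RHS = 2, y in [3, 4]  -> 2 point(s)
  x = 2: RHS = 1, y in [1, 6]  -> 2 point(s)
  x = 6: RHS = 2, y in [3, 4]  -> 2 point(s)
Affine points: 8. Add the point at infinity: total = 9.

#E(F_7) = 9


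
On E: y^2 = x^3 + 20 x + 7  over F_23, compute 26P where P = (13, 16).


k = 26 = 11010_2 (binary, LSB first: 01011)
Double-and-add from P = (13, 16):
  bit 0 = 0: acc unchanged = O
  bit 1 = 1: acc = O + (5, 18) = (5, 18)
  bit 2 = 0: acc unchanged = (5, 18)
  bit 3 = 1: acc = (5, 18) + (15, 5) = (4, 6)
  bit 4 = 1: acc = (4, 6) + (22, 3) = (13, 7)

26P = (13, 7)


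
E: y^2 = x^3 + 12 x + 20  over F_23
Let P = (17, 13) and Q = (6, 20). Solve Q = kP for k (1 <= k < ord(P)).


Enumerate multiples of P until we hit Q = (6, 20):
  1P = (17, 13)
  2P = (2, 12)
  3P = (13, 21)
  4P = (20, 16)
  5P = (10, 17)
  6P = (9, 12)
  7P = (6, 20)
Match found at i = 7.

k = 7


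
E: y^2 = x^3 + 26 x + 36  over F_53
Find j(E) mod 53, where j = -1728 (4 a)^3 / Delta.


Delta = -16(4 a^3 + 27 b^2) mod 53 = 28
-1728 * (4 a)^3 = -1728 * (4*26)^3 mod 53 = 44
j = 44 * 28^(-1) mod 53 = 47

j = 47 (mod 53)


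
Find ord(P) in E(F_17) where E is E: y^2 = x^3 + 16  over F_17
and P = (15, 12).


Compute successive multiples of P until we hit O:
  1P = (15, 12)
  2P = (0, 4)
  3P = (1, 0)
  4P = (0, 13)
  5P = (15, 5)
  6P = O

ord(P) = 6


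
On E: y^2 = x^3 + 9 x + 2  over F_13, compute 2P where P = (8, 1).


Doubling: s = (3 x1^2 + a) / (2 y1)
s = (3*8^2 + 9) / (2*1) mod 13 = 3
x3 = s^2 - 2 x1 mod 13 = 3^2 - 2*8 = 6
y3 = s (x1 - x3) - y1 mod 13 = 3 * (8 - 6) - 1 = 5

2P = (6, 5)


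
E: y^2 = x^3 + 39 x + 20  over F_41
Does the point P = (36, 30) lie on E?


Check whether y^2 = x^3 + 39 x + 20 (mod 41) for (x, y) = (36, 30).
LHS: y^2 = 30^2 mod 41 = 39
RHS: x^3 + 39 x + 20 = 36^3 + 39*36 + 20 mod 41 = 28
LHS != RHS

No, not on the curve


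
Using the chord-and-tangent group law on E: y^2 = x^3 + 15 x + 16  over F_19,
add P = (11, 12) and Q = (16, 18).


P != Q, so use the chord formula.
s = (y2 - y1) / (x2 - x1) = (6) / (5) mod 19 = 5
x3 = s^2 - x1 - x2 mod 19 = 5^2 - 11 - 16 = 17
y3 = s (x1 - x3) - y1 mod 19 = 5 * (11 - 17) - 12 = 15

P + Q = (17, 15)


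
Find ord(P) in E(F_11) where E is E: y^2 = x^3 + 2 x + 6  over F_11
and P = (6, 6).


Compute successive multiples of P until we hit O:
  1P = (6, 6)
  2P = (10, 5)
  3P = (4, 10)
  4P = (5, 3)
  5P = (9, 7)
  6P = (1, 3)
  7P = (7, 0)
  8P = (1, 8)
  ... (continuing to 14P)
  14P = O

ord(P) = 14


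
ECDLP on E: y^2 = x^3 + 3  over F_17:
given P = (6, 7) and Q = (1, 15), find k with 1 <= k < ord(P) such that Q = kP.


Enumerate multiples of P until we hit Q = (1, 15):
  1P = (6, 7)
  2P = (9, 16)
  3P = (11, 12)
  4P = (1, 15)
Match found at i = 4.

k = 4


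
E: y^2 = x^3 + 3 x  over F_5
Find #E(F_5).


For each x in F_5, count y with y^2 = x^3 + 3 x + 0 mod 5:
  x = 0: RHS = 0, y in [0]  -> 1 point(s)
  x = 1: RHS = 4, y in [2, 3]  -> 2 point(s)
  x = 2: RHS = 4, y in [2, 3]  -> 2 point(s)
  x = 3: RHS = 1, y in [1, 4]  -> 2 point(s)
  x = 4: RHS = 1, y in [1, 4]  -> 2 point(s)
Affine points: 9. Add the point at infinity: total = 10.

#E(F_5) = 10
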